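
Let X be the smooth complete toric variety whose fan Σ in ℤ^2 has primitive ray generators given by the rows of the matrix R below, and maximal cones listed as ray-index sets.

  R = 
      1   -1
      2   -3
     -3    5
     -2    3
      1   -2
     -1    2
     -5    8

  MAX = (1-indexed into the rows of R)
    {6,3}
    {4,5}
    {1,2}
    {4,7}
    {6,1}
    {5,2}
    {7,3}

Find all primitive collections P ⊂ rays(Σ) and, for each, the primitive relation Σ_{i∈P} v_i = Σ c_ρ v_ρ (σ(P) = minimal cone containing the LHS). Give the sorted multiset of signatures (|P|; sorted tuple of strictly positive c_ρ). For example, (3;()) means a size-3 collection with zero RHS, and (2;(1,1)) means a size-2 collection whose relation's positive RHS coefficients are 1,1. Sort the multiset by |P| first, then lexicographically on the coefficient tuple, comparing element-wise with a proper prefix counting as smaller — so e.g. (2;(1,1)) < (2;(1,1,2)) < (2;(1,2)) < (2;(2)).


|primitive collections| = 14. Relations:

  {2,4}:  v_{2} + v_{4} = 0  ⟹  sig = (2;())
  {5,6}:  v_{5} + v_{6} = 0  ⟹  sig = (2;())
  {1,4}:  v_{1} + v_{4} = v_{6}  ⟹  sig = (2;(1))
  {1,5}:  v_{1} + v_{5} = v_{2}  ⟹  sig = (2;(1))
  {2,3}:  v_{2} + v_{3} = v_{6}  ⟹  sig = (2;(1))
  {2,6}:  v_{2} + v_{6} = v_{1}  ⟹  sig = (2;(1))
  {2,7}:  v_{2} + v_{7} = v_{3}  ⟹  sig = (2;(1))
  {3,4}:  v_{3} + v_{4} = v_{7}  ⟹  sig = (2;(1))
  {3,5}:  v_{3} + v_{5} = v_{4}  ⟹  sig = (2;(1))
  {4,6}:  v_{4} + v_{6} = v_{3}  ⟹  sig = (2;(1))
  {1,7}:  v_{1} + v_{7} = v_{3} + v_{6}  ⟹  sig = (2;(1,1))
  {1,3}:  v_{1} + v_{3} = 2·v_{6}  ⟹  sig = (2;(2))
  {5,7}:  v_{5} + v_{7} = 2·v_{4}  ⟹  sig = (2;(2))
  {6,7}:  v_{6} + v_{7} = 2·v_{3}  ⟹  sig = (2;(2))

so the primitive-relation signature multiset is
    (2;())
    (2;())
    (2;(1))
    (2;(1))
    (2;(1))
    (2;(1))
    (2;(1))
    (2;(1))
    (2;(1))
    (2;(1))
    (2;(1,1))
    (2;(2))
    (2;(2))
    (2;(2))


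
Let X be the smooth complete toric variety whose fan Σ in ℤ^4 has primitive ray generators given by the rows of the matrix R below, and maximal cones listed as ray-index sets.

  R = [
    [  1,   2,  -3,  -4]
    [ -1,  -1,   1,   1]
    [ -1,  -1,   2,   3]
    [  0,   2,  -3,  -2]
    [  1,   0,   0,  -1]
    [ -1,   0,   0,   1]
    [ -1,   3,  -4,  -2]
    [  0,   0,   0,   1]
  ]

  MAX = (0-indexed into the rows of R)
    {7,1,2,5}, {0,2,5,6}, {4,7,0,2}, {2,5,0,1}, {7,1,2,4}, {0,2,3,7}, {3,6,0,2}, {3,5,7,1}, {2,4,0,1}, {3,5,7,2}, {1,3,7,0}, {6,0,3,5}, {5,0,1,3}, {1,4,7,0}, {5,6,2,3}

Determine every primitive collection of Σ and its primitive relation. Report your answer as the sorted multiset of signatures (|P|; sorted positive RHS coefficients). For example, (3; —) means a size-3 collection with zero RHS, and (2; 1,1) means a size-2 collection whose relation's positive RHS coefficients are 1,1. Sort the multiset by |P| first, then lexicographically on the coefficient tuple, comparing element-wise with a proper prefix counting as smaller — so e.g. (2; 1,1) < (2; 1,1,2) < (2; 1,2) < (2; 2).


9 minimal non-faces of Δ(Σ) (on 8 rays):

  P={4,5}:  v_{4} + v_{5} = 0  ⟹  sig = (2; —)
  P={3,4}:  v_{3} + v_{4} = v_{0} + v_{7}  ⟹  sig = (2; 1,1)
  P={4,6}:  v_{4} + v_{6} = v_{0} + v_{2} + v_{3}  ⟹  sig = (2; 1,1,1)
  P={6,7}:  v_{6} + v_{7} = v_{2} + 2·v_{3}  ⟹  sig = (2; 1,2)
  P={1,6}:  v_{1} + v_{6} = v_{0} + 3·v_{5}  ⟹  sig = (2; 1,3)
  P={0,5,7}:  v_{0} + v_{5} + v_{7} = v_{3}  ⟹  sig = (3; 1)
  P={1,2,3}:  v_{1} + v_{2} + v_{3} = 2·v_{5}  ⟹  sig = (3; 2)
  P={0,1,2,7}:  v_{0} + v_{1} + v_{2} + v_{7} = v_{5}  ⟹  sig = (4; 1)
  P={0,2,3,5}:  v_{0} + v_{2} + v_{3} + v_{5} = v_{6}  ⟹  sig = (4; 1)

Hence PRS(X_Σ) =
{ (2; —),  (2; 1,1),  (2; 1,1,1),  (2; 1,2),  (2; 1,3),  (3; 1),  (3; 2),  (4; 1) ×2 }


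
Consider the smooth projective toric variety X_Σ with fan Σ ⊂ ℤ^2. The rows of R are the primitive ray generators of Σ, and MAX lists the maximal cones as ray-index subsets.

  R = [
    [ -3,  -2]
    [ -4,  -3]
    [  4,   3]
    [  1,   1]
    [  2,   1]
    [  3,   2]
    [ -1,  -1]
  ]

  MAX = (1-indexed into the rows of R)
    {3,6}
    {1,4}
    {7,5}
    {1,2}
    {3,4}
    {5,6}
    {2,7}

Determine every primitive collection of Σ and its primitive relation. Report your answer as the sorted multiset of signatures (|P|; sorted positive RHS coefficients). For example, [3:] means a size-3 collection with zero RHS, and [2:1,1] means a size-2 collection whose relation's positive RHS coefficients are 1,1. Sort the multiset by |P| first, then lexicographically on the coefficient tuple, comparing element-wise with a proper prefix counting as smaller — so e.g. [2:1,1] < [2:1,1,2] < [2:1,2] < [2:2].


14 collections generate NE(X_Σ); each relation:

  • {1,6}:  v_{1} + v_{6} = 0 — sig = [2:]
  • {2,3}:  v_{2} + v_{3} = 0 — sig = [2:]
  • {4,7}:  v_{4} + v_{7} = 0 — sig = [2:]
  • {1,3}:  v_{1} + v_{3} = v_{4} — sig = [2:1]
  • {1,5}:  v_{1} + v_{5} = v_{7} — sig = [2:1]
  • {1,7}:  v_{1} + v_{7} = v_{2} — sig = [2:1]
  • {2,4}:  v_{2} + v_{4} = v_{1} — sig = [2:1]
  • {2,6}:  v_{2} + v_{6} = v_{7} — sig = [2:1]
  • {3,7}:  v_{3} + v_{7} = v_{6} — sig = [2:1]
  • {4,5}:  v_{4} + v_{5} = v_{6} — sig = [2:1]
  • {4,6}:  v_{4} + v_{6} = v_{3} — sig = [2:1]
  • {6,7}:  v_{6} + v_{7} = v_{5} — sig = [2:1]
  • {2,5}:  v_{2} + v_{5} = 2·v_{7} — sig = [2:2]
  • {3,5}:  v_{3} + v_{5} = 2·v_{6} — sig = [2:2]

Sorted signature multiset PRS(X):
    [2:]
    [2:]
    [2:]
    [2:1]
    [2:1]
    [2:1]
    [2:1]
    [2:1]
    [2:1]
    [2:1]
    [2:1]
    [2:1]
    [2:2]
    [2:2]


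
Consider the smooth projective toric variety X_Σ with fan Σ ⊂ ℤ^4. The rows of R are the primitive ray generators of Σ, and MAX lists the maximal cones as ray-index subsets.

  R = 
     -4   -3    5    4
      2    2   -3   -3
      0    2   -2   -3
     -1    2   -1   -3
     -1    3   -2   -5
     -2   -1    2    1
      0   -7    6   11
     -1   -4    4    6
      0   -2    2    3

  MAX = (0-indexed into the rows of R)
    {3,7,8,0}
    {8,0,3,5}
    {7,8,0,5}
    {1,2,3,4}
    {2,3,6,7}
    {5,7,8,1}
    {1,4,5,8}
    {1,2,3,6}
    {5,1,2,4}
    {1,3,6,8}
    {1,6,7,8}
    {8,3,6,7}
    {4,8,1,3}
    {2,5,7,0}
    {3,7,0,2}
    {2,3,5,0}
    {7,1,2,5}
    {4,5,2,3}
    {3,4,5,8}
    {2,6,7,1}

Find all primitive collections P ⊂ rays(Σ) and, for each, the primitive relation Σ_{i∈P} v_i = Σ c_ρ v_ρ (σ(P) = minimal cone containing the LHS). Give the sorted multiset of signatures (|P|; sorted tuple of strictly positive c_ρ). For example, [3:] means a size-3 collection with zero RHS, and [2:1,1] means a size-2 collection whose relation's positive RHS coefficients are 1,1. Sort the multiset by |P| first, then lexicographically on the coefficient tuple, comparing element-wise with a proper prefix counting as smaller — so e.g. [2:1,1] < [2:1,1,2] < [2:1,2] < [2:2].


The 10 primitive collections of Σ (r=9, n=4):

  {2,8}:  v_{2} + v_{8} = 0  ⇒ sig = [2:]
  {0,1}:  v_{0} + v_{1} = v_{5}  ⇒ sig = [2:1]
  {4,6}:  v_{4} + v_{6} = v_{7}  ⇒ sig = [2:1]
  {4,7}:  v_{4} + v_{7} = v_{5}  ⇒ sig = [2:1]
  {0,4}:  v_{0} + v_{4} = v_{3} + 2·v_{5}  ⇒ sig = [2:1,2]
  {0,6}:  v_{0} + v_{6} = v_{3} + 3·v_{7}  ⇒ sig = [2:1,3]
  {5,6}:  v_{5} + v_{6} = 2·v_{7}  ⇒ sig = [2:2]
  {1,3,7}:  v_{1} + v_{3} + v_{7} = 0  ⇒ sig = [3:]
  {1,3,5}:  v_{1} + v_{3} + v_{5} = v_{4}  ⇒ sig = [3:1]
  {3,5,7}:  v_{3} + v_{5} + v_{7} = v_{0}  ⇒ sig = [3:1]

Hence PRS(X_Σ) =
    |P|=2: 7 collections, coeffs (), (1), (1), (1), (1,2), (1,3), (2)
    |P|=3: 3 collections, coeffs (), (1), (1)


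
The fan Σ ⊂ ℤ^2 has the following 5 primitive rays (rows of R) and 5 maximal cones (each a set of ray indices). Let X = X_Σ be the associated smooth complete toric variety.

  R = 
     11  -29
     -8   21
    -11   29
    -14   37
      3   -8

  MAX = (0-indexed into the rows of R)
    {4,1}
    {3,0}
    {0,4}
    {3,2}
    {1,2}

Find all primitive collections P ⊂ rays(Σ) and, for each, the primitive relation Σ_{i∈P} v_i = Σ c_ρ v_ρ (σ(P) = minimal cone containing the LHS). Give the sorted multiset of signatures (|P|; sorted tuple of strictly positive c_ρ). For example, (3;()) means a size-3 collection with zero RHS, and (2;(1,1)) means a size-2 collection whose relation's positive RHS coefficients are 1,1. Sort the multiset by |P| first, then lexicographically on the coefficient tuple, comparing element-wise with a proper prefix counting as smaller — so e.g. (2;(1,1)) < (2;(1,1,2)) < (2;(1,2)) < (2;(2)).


5 minimal non-faces of Δ(Σ) (on 5 rays):

  • {0,2}:  v_{0} + v_{2} = 0  →  sig = (2;())
  • {0,1}:  v_{0} + v_{1} = v_{4}  →  sig = (2;(1))
  • {2,4}:  v_{2} + v_{4} = v_{1}  →  sig = (2;(1))
  • {3,4}:  v_{3} + v_{4} = v_{2}  →  sig = (2;(1))
  • {1,3}:  v_{1} + v_{3} = 2·v_{2}  →  sig = (2;(2))

Sorted signature multiset PRS(X):
    (2;())
    (2;(1))
    (2;(1))
    (2;(1))
    (2;(2))


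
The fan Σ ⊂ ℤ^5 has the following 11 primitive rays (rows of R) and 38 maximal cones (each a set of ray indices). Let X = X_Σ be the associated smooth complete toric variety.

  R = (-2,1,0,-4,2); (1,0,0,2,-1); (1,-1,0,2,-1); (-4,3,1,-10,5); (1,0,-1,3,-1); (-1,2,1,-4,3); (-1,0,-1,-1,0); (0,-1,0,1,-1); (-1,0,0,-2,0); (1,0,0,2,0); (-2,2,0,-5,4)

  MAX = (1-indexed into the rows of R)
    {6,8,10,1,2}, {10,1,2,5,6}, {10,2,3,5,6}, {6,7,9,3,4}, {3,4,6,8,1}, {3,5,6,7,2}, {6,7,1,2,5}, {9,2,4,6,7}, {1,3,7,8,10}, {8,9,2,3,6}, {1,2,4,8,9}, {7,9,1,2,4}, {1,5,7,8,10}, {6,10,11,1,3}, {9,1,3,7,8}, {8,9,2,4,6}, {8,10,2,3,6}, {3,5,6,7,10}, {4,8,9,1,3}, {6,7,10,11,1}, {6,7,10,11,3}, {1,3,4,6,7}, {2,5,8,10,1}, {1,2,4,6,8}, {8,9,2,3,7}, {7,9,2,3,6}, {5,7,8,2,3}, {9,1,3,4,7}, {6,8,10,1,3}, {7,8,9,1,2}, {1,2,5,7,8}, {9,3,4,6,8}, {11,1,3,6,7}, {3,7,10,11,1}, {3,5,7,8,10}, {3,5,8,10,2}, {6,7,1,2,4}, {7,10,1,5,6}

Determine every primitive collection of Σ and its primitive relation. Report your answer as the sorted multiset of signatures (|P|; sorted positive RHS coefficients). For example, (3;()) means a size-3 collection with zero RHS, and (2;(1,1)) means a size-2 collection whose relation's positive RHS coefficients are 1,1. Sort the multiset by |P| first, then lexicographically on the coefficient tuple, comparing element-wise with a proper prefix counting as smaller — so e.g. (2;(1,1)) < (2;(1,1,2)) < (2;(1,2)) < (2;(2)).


The 18 primitive collections of Σ (r=11, n=5):

  P={9,10}:  v_{9} + v_{10} = 0  so sig = (2;())
  P={4,10}:  v_{4} + v_{10} = v_{1} + v_{6}  so sig = (2;(1,1))
  P={5,9}:  v_{5} + v_{9} = v_{2} + v_{7}  so sig = (2;(1,1))
  P={2,11}:  v_{2} + v_{11} = v_{6} + v_{7} + v_{10}  so sig = (2;(1,1,1))
  P={4,5}:  v_{4} + v_{5} = v_{1} + v_{2} + v_{6} + v_{7}  so sig = (2;(1,1,1,1))
  P={9,11}:  v_{9} + v_{11} = v_{1} + v_{3} + v_{6} + v_{7}  so sig = (2;(1,1,1,1))
  P={8,11}:  v_{8} + v_{11} = 2·v_{1} + v_{3} + v_{10}  so sig = (2;(1,1,2))
  P={4,11}:  v_{4} + v_{11} = 2·v_{1} + v_{3} + 2·v_{6} + v_{7}  so sig = (2;(1,1,2,2))
  P={5,11}:  v_{5} + v_{11} = v_{6} + 2·v_{7} + 2·v_{10}  so sig = (2;(1,2,2))
  P={1,2,3}:  v_{1} + v_{2} + v_{3} = 0  so sig = (3;())
  P={1,6,9}:  v_{1} + v_{6} + v_{9} = v_{4}  so sig = (3;(1))
  P={2,7,10}:  v_{2} + v_{7} + v_{10} = v_{5}  so sig = (3;(1))
  P={6,7,8}:  v_{6} + v_{7} + v_{8} = v_{1}  so sig = (3;(1))
  P={1,3,5}:  v_{1} + v_{3} + v_{5} = v_{7} + v_{10}  so sig = (3;(1,1))
  P={2,3,4}:  v_{2} + v_{3} + v_{4} = v_{6} + v_{9}  so sig = (3;(1,1))
  P={5,6,8}:  v_{5} + v_{6} + v_{8} = v_{1} + v_{2} + v_{10}  so sig = (3;(1,1,1))
  P={4,7,8}:  v_{4} + v_{7} + v_{8} = 2·v_{1} + v_{9}  so sig = (3;(1,2))
  P={1,3,6,7,10}:  v_{1} + v_{3} + v_{6} + v_{7} + v_{10} = v_{11}  so sig = (5;(1))

Sorted signature multiset PRS(X):
    (2;())
    (2;(1,1))
    (2;(1,1))
    (2;(1,1,1))
    (2;(1,1,1,1))
    (2;(1,1,1,1))
    (2;(1,1,2))
    (2;(1,1,2,2))
    (2;(1,2,2))
    (3;())
    (3;(1))
    (3;(1))
    (3;(1))
    (3;(1,1))
    (3;(1,1))
    (3;(1,1,1))
    (3;(1,2))
    (5;(1))


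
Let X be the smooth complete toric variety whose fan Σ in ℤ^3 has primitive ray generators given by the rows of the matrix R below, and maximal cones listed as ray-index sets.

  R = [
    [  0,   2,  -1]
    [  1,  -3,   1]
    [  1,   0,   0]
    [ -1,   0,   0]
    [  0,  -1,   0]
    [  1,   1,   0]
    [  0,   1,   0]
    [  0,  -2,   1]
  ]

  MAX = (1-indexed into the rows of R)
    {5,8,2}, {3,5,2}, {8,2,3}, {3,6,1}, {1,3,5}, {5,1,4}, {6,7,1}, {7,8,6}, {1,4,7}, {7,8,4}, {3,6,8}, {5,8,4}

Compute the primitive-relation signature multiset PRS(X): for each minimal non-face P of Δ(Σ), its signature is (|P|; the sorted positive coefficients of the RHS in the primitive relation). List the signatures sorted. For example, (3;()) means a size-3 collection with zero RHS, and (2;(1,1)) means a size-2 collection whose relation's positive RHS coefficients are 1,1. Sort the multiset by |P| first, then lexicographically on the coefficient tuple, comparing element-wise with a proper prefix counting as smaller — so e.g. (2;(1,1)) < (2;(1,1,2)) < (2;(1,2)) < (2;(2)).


Minimal non-faces — 11 found among 8 rays, 12 max cones:

  P={1,8}:  v_{1} + v_{8} = 0  ⟹  sig = (2;())
  P={3,4}:  v_{3} + v_{4} = 0  ⟹  sig = (2;())
  P={5,7}:  v_{5} + v_{7} = 0  ⟹  sig = (2;())
  P={3,7}:  v_{3} + v_{7} = v_{6}  ⟹  sig = (2;(1))
  P={4,6}:  v_{4} + v_{6} = v_{7}  ⟹  sig = (2;(1))
  P={5,6}:  v_{5} + v_{6} = v_{3}  ⟹  sig = (2;(1))
  P={1,2}:  v_{1} + v_{2} = v_{3} + v_{5}  ⟹  sig = (2;(1,1))
  P={2,4}:  v_{2} + v_{4} = v_{5} + v_{8}  ⟹  sig = (2;(1,1))
  P={2,7}:  v_{2} + v_{7} = v_{3} + v_{8}  ⟹  sig = (2;(1,1))
  P={2,6}:  v_{2} + v_{6} = 2·v_{3} + v_{8}  ⟹  sig = (2;(1,2))
  P={3,5,8}:  v_{3} + v_{5} + v_{8} = v_{2}  ⟹  sig = (3;(1))

Hence PRS(X_Σ) =
[(2;()), (2;()), (2;()), (2;(1)), (2;(1)), (2;(1)), (2;(1,1)), (2;(1,1)), (2;(1,1)), (2;(1,2)), (3;(1))]


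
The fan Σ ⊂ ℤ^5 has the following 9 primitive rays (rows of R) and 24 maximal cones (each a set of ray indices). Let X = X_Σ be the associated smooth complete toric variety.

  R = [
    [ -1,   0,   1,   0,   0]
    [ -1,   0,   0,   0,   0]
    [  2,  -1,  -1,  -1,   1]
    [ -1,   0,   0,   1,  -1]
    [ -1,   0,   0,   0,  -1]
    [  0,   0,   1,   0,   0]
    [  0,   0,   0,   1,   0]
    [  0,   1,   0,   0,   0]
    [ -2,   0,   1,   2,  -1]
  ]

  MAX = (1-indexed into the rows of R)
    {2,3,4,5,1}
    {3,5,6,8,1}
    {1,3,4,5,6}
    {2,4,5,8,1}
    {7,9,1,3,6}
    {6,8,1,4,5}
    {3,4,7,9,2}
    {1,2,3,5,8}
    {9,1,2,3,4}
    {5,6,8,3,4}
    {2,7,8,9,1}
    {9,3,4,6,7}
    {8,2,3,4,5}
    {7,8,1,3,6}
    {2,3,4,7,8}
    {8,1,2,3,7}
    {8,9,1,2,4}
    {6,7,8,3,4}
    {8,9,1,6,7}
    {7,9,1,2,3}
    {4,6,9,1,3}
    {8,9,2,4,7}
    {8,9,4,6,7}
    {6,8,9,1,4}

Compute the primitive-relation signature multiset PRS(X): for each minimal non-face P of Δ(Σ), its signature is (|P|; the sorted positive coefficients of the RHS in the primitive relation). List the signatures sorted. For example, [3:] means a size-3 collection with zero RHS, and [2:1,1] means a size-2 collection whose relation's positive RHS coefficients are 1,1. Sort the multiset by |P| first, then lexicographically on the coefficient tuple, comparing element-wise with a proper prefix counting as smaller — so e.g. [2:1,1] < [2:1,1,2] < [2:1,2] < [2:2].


|primitive collections| = 6. Relations:

  P={2,6}:  v_{2} + v_{6} = v_{1} — sig = [2:1]
  P={5,7}:  v_{5} + v_{7} = v_{4} — sig = [2:1]
  P={5,9}:  v_{5} + v_{9} = v_{1} + 2·v_{4} — sig = [2:1,2]
  P={1,4,7}:  v_{1} + v_{4} + v_{7} = v_{9} — sig = [3:1]
  P={3,8,9}:  v_{3} + v_{8} + v_{9} = v_{7} — sig = [3:1]
  P={1,3,4,8}:  v_{1} + v_{3} + v_{4} + v_{8} = 0 — sig = [4:]

Hence PRS(X_Σ) =
    [2:1]
    [2:1]
    [2:1,2]
    [3:1]
    [3:1]
    [4:]


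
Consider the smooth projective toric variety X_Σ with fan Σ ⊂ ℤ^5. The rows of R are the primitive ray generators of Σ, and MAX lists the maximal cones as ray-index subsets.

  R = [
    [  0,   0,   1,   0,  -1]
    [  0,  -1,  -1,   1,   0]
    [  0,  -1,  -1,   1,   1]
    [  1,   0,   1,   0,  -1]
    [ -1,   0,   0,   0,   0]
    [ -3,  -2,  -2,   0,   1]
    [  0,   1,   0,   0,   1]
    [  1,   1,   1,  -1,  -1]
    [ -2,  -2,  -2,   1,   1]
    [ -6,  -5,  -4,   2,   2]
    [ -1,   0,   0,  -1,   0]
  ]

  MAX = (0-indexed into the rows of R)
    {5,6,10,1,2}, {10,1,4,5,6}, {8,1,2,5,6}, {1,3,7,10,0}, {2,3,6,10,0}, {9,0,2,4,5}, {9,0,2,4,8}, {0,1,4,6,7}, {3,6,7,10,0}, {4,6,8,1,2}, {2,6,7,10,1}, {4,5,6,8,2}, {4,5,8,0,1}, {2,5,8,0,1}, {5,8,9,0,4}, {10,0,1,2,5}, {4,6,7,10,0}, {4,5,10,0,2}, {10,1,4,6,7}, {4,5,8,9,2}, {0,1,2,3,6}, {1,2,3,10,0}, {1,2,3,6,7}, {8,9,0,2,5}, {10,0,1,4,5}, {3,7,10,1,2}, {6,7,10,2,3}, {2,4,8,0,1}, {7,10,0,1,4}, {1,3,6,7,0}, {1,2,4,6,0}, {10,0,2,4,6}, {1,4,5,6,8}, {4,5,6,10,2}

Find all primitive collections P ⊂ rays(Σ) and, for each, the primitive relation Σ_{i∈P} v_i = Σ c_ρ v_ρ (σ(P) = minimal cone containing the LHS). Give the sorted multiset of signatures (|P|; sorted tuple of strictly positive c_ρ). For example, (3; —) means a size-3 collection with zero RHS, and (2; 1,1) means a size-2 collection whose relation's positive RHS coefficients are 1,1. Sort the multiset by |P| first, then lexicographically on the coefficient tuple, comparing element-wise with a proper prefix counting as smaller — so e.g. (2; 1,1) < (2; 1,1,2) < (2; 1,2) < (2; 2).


20 collections generate NE(X_Σ); each relation:

  P={3,4}:  v_{3} + v_{4} = v_{0} ; sig = (2; 1)
  P={8,10}:  v_{8} + v_{10} = v_{5} ; sig = (2; 1)
  P={7,8}:  v_{7} + v_{8} = v_{1} + v_{10} ; sig = (2; 1,1)
  P={7,9}:  v_{7} + v_{9} = v_{0} + v_{5} + v_{8} ; sig = (2; 1,1,1)
  P={3,8}:  v_{3} + v_{8} = v_{0} + v_{1} + v_{2} + v_{10} ; sig = (2; 1,1,1,1)
  P={3,5}:  v_{3} + v_{5} = v_{0} + v_{1} + v_{2} + 2·v_{10} ; sig = (2; 1,1,1,2)
  P={3,9}:  v_{3} + v_{9} = 2·v_{0} + v_{2} + v_{5} + v_{8} ; sig = (2; 1,1,1,2)
  P={9,10}:  v_{9} + v_{10} = v_{0} + v_{2} + v_{4} + 2·v_{5} ; sig = (2; 1,1,1,2)
  P={5,7}:  v_{5} + v_{7} = v_{1} + 2·v_{10} ; sig = (2; 1,2)
  P={6,9}:  v_{6} + v_{9} = 2·v_{2} + 3·v_{4} + v_{5} ; sig = (2; 1,2,3)
  P={1,9}:  v_{1} + v_{9} = v_{0} + 3·v_{8} ; sig = (2; 1,3)
  P={2,4,7}:  v_{2} + v_{4} + v_{7} = 0 ; sig = (3; —)
  P={0,2,7}:  v_{0} + v_{2} + v_{7} = v_{3} ; sig = (3; 1)
  P={0,5,6}:  v_{0} + v_{5} + v_{6} = v_{2} + 2·v_{4} + v_{10} ; sig = (3; 1,1,2)
  P={0,6,8}:  v_{0} + v_{6} + v_{8} = v_{2} + 2·v_{4} ; sig = (3; 1,2)
  P={1,3,6,10}:  v_{1} + v_{3} + v_{6} + v_{10} = 0 ; sig = (4; —)
  P={0,1,6,10}:  v_{0} + v_{1} + v_{6} + v_{10} = v_{4} ; sig = (4; 1)
  P={1,2,4,10}:  v_{1} + v_{2} + v_{4} + v_{10} = v_{8} ; sig = (4; 1)
  P={1,2,4,5}:  v_{1} + v_{2} + v_{4} + v_{5} = 2·v_{8} ; sig = (4; 2)
  P={0,2,4,5,8}:  v_{0} + v_{2} + v_{4} + v_{5} + v_{8} = v_{9} ; sig = (5; 1)

Sorted signature multiset PRS(X):
[(2; 1), (2; 1), (2; 1,1), (2; 1,1,1), (2; 1,1,1,1), (2; 1,1,1,2), (2; 1,1,1,2), (2; 1,1,1,2), (2; 1,2), (2; 1,2,3), (2; 1,3), (3; —), (3; 1), (3; 1,1,2), (3; 1,2), (4; —), (4; 1), (4; 1), (4; 2), (5; 1)]


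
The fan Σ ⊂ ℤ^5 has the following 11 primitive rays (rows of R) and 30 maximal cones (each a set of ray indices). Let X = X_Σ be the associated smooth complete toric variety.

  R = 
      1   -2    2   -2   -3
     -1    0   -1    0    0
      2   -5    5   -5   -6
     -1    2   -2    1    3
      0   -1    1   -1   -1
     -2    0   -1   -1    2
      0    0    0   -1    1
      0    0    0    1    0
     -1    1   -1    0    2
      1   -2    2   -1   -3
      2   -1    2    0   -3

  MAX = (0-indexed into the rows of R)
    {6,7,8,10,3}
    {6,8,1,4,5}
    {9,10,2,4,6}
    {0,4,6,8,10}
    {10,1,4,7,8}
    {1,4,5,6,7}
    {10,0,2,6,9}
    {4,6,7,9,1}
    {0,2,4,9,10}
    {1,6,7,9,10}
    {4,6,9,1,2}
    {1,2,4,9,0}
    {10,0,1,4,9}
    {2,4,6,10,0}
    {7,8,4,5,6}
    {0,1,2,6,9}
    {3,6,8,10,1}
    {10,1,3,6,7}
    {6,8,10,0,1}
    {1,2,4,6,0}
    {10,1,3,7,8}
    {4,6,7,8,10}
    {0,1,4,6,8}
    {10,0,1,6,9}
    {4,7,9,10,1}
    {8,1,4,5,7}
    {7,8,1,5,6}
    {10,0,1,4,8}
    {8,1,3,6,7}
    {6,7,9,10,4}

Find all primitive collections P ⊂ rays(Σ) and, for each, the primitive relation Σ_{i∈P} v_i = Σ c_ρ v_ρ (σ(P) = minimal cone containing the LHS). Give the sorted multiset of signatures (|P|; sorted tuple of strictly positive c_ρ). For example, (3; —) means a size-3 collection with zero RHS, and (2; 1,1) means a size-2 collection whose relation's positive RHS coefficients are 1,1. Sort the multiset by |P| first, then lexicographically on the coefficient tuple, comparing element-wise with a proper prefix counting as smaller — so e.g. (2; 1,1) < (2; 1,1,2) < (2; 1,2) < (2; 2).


Primitive collections (18):

  • {3,9}:  v_{3} + v_{9} = 0 ; sig = (2; —)
  • {0,7}:  v_{0} + v_{7} = v_{9} ; sig = (2; 1)
  • {3,4}:  v_{3} + v_{4} = v_{8} ; sig = (2; 1)
  • {5,10}:  v_{5} + v_{10} = v_{4} ; sig = (2; 1)
  • {8,9}:  v_{8} + v_{9} = v_{4} ; sig = (2; 1)
  • {2,3}:  v_{2} + v_{3} = v_{0} + v_{4} + v_{6} ; sig = (2; 1,1,1)
  • {0,3}:  v_{0} + v_{3} = v_{1} + v_{6} + v_{8} + v_{10} ; sig = (2; 1,1,1,1)
  • {3,5}:  v_{3} + v_{5} = v_{1} + v_{6} + v_{7} + 2·v_{8} ; sig = (2; 1,1,1,2)
  • {5,9}:  v_{5} + v_{9} = v_{1} + 2·v_{4} + v_{6} + v_{7} ; sig = (2; 1,1,1,2)
  • {0,5}:  v_{0} + v_{5} = v_{1} + 2·v_{4} + v_{6} ; sig = (2; 1,1,2)
  • {2,7}:  v_{2} + v_{7} = v_{4} + v_{6} + 2·v_{9} ; sig = (2; 1,1,2)
  • {2,8}:  v_{2} + v_{8} = v_{0} + 2·v_{4} + v_{6} ; sig = (2; 1,1,2)
  • {2,5}:  v_{2} + v_{5} = v_{1} + 3·v_{4} + 2·v_{6} + v_{9} ; sig = (2; 1,1,2,3)
  • {1,2,10}:  v_{1} + v_{2} + v_{10} = 2·v_{0} + v_{9} ; sig = (3; 1,2)
  • {0,4,6,9}:  v_{0} + v_{4} + v_{6} + v_{9} = v_{2} ; sig = (4; 1)
  • {1,4,6,10}:  v_{1} + v_{4} + v_{6} + v_{10} = v_{0} ; sig = (4; 1)
  • {1,6,7,8,10}:  v_{1} + v_{6} + v_{7} + v_{8} + v_{10} = 0 ; sig = (5; —)
  • {1,4,6,7,8}:  v_{1} + v_{4} + v_{6} + v_{7} + v_{8} = v_{5} ; sig = (5; 1)

Signatures (|P|; sorted positive RHS coefficients), sorted:
    (2; —)
    (2; 1)
    (2; 1)
    (2; 1)
    (2; 1)
    (2; 1,1,1)
    (2; 1,1,1,1)
    (2; 1,1,1,2)
    (2; 1,1,1,2)
    (2; 1,1,2)
    (2; 1,1,2)
    (2; 1,1,2)
    (2; 1,1,2,3)
    (3; 1,2)
    (4; 1)
    (4; 1)
    (5; —)
    (5; 1)


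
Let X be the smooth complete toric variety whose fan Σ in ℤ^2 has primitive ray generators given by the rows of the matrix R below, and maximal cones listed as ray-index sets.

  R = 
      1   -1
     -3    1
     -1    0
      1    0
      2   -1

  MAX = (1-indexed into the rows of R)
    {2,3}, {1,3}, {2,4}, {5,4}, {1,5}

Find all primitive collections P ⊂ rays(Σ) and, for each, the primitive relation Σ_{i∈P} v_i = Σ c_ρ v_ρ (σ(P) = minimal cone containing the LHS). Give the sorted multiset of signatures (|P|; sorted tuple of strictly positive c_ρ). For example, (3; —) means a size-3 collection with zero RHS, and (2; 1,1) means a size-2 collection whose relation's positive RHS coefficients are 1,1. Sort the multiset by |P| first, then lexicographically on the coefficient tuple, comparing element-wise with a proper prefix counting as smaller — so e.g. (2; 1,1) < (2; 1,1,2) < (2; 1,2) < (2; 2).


Primitive collections (5):

  P = {3,4}:  v_{3} + v_{4} = 0  ⇒ sig = (2; —)
  P = {1,4}:  v_{1} + v_{4} = v_{5}  ⇒ sig = (2; 1)
  P = {2,5}:  v_{2} + v_{5} = v_{3}  ⇒ sig = (2; 1)
  P = {3,5}:  v_{3} + v_{5} = v_{1}  ⇒ sig = (2; 1)
  P = {1,2}:  v_{1} + v_{2} = 2·v_{3}  ⇒ sig = (2; 2)

Signatures (|P|; sorted positive RHS coefficients), sorted:
    (2; —)
    (2; 1)
    (2; 1)
    (2; 1)
    (2; 2)


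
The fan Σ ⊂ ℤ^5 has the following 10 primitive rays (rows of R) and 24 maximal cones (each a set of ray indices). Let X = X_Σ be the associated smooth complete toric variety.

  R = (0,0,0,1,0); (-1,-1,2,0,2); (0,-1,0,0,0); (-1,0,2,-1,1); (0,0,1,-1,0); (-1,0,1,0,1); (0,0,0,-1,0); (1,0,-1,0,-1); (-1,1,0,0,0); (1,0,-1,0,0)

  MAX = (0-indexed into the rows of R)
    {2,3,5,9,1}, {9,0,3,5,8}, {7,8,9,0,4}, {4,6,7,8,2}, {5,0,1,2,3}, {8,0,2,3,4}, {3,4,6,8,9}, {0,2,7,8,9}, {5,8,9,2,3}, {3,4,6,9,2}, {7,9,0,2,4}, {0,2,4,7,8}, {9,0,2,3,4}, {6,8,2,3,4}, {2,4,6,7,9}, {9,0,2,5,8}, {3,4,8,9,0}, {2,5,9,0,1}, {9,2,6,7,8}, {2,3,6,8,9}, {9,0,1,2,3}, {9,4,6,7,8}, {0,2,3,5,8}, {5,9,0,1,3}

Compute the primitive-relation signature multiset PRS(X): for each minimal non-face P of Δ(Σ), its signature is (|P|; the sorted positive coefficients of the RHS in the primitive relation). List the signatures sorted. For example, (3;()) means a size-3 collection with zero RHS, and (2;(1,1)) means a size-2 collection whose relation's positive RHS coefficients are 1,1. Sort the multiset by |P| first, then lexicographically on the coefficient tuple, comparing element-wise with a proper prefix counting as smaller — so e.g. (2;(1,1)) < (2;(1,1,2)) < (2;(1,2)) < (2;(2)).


12 minimal non-faces of Δ(Σ) (on 10 rays):

  • {0,6}:  v_{0} + v_{6} = 0  ⇒ sig = (2;())
  • {5,7}:  v_{5} + v_{7} = 0  ⇒ sig = (2;())
  • {3,7}:  v_{3} + v_{7} = v_{4}  ⇒ sig = (2;(1))
  • {4,5}:  v_{4} + v_{5} = v_{3}  ⇒ sig = (2;(1))
  • {1,6}:  v_{1} + v_{6} = v_{2} + v_{3} + v_{5} + v_{9}  ⇒ sig = (2;(1,1,1,1))
  • {1,7}:  v_{1} + v_{7} = v_{0} + v_{2} + v_{3} + v_{9}  ⇒ sig = (2;(1,1,1,1))
  • {5,6}:  v_{5} + v_{6} = v_{2} + v_{3} + v_{8} + v_{9}  ⇒ sig = (2;(1,1,1,1))
  • {1,4}:  v_{1} + v_{4} = v_{0} + v_{2} + 2·v_{3} + v_{9}  ⇒ sig = (2;(1,1,1,2))
  • {1,8}:  v_{1} + v_{8} = 2·v_{5}  ⇒ sig = (2;(2))
  • {2,4,8,9}:  v_{2} + v_{4} + v_{8} + v_{9} = v_{6}  ⇒ sig = (4;(1))
  • {0,2,3,5,9}:  v_{0} + v_{2} + v_{3} + v_{5} + v_{9} = v_{1}  ⇒ sig = (5;(1))
  • {0,2,3,8,9}:  v_{0} + v_{2} + v_{3} + v_{8} + v_{9} = v_{5}  ⇒ sig = (5;(1))

Hence PRS(X_Σ) =
    |P|=2: 9 collections, coeffs (), (), (1), (1), (1,1,1,1), (1,1,1,1), (1,1,1,1), (1,1,1,2), (2)
    |P|=4: 1 collection, coeffs (1)
    |P|=5: 2 collections, coeffs (1), (1)


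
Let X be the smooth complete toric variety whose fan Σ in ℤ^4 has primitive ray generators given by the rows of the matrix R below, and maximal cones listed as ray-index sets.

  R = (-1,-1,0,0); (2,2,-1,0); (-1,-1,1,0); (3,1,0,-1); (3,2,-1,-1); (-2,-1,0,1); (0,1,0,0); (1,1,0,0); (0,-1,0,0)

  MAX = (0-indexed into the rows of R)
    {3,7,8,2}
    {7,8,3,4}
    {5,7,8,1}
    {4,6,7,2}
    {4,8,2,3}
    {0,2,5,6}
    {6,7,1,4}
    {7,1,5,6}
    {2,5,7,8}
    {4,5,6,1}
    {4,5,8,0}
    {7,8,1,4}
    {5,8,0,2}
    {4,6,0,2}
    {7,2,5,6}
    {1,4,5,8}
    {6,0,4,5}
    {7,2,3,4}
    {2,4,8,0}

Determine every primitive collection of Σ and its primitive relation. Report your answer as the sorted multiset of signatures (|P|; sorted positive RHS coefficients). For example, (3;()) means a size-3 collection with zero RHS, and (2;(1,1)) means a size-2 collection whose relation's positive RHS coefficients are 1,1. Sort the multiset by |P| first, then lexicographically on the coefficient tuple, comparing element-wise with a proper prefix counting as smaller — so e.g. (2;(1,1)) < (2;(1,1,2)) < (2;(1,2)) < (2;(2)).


Σ has 11 primitive collections:

  • {0,7}:  v_{0} + v_{7} = 0  ⟹  sig = (2;())
  • {6,8}:  v_{6} + v_{8} = 0  ⟹  sig = (2;())
  • {1,2}:  v_{1} + v_{2} = v_{7}  ⟹  sig = (2;(1))
  • {0,1}:  v_{0} + v_{1} = v_{4} + v_{5}  ⟹  sig = (2;(1,1))
  • {3,5}:  v_{3} + v_{5} = v_{7} + v_{8}  ⟹  sig = (2;(1,1))
  • {0,3}:  v_{0} + v_{3} = v_{2} + v_{4} + v_{8}  ⟹  sig = (2;(1,1,1))
  • {3,6}:  v_{3} + v_{6} = v_{2} + v_{4} + v_{7}  ⟹  sig = (2;(1,1,1))
  • {1,3}:  v_{1} + v_{3} = v_{4} + 2·v_{7} + v_{8}  ⟹  sig = (2;(1,1,2))
  • {2,4,5}:  v_{2} + v_{4} + v_{5} = 0  ⟹  sig = (3;())
  • {4,5,7}:  v_{4} + v_{5} + v_{7} = v_{1}  ⟹  sig = (3;(1))
  • {2,4,7,8}:  v_{2} + v_{4} + v_{7} + v_{8} = v_{3}  ⟹  sig = (4;(1))

Hence PRS(X_Σ) =
    (2;())
    (2;())
    (2;(1))
    (2;(1,1))
    (2;(1,1))
    (2;(1,1,1))
    (2;(1,1,1))
    (2;(1,1,2))
    (3;())
    (3;(1))
    (4;(1))


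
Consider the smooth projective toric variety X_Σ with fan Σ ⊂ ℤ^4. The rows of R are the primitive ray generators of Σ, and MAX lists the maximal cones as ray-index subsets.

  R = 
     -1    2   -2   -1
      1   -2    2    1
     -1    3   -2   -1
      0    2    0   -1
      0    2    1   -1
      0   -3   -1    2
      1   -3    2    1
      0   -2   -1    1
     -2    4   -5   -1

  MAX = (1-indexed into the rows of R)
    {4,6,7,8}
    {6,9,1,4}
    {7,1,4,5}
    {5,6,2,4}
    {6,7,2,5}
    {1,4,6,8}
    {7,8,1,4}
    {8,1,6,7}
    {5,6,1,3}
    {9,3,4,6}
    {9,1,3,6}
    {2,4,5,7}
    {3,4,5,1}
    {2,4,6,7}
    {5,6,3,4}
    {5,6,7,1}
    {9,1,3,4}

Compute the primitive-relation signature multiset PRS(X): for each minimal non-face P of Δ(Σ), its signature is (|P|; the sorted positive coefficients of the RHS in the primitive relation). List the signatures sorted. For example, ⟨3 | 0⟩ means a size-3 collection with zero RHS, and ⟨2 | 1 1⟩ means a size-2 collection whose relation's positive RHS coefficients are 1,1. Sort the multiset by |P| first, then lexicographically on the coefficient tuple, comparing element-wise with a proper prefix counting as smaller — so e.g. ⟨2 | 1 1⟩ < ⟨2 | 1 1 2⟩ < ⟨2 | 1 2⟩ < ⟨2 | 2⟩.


Δ(Σ) — 9 vertices, 14 min non-faces:

  P={1,2}:  v_{1} + v_{2} = 0  ⇒ sig = ⟨2 | 0⟩
  P={3,7}:  v_{3} + v_{7} = 0  ⇒ sig = ⟨2 | 0⟩
  P={5,8}:  v_{5} + v_{8} = 0  ⇒ sig = ⟨2 | 0⟩
  P={2,3}:  v_{2} + v_{3} = v_{4} + v_{5} + v_{6}  ⇒ sig = ⟨2 | 1 1 1⟩
  P={2,8}:  v_{2} + v_{8} = v_{4} + v_{6} + v_{7}  ⇒ sig = ⟨2 | 1 1 1⟩
  P={2,9}:  v_{2} + v_{9} = v_{3} + v_{4} + v_{6}  ⇒ sig = ⟨2 | 1 1 1⟩
  P={3,8}:  v_{3} + v_{8} = v_{1} + v_{4} + v_{6}  ⇒ sig = ⟨2 | 1 1 1⟩
  P={7,9}:  v_{7} + v_{9} = v_{1} + v_{4} + v_{6}  ⇒ sig = ⟨2 | 1 1 1⟩
  P={5,9}:  v_{5} + v_{9} = 2·v_{3}  ⇒ sig = ⟨2 | 2⟩
  P={8,9}:  v_{8} + v_{9} = 2·v_{1} + 2·v_{4} + 2·v_{6}  ⇒ sig = ⟨2 | 2 2 2⟩
  P={1,3,4,6}:  v_{1} + v_{3} + v_{4} + v_{6} = v_{9}  ⇒ sig = ⟨4 | 1⟩
  P={1,4,5,6}:  v_{1} + v_{4} + v_{5} + v_{6} = v_{3}  ⇒ sig = ⟨4 | 1⟩
  P={1,4,6,7}:  v_{1} + v_{4} + v_{6} + v_{7} = v_{8}  ⇒ sig = ⟨4 | 1⟩
  P={4,5,6,7}:  v_{4} + v_{5} + v_{6} + v_{7} = v_{2}  ⇒ sig = ⟨4 | 1⟩

Sorted signature multiset PRS(X):
    ⟨2 | 0⟩
    ⟨2 | 0⟩
    ⟨2 | 0⟩
    ⟨2 | 1 1 1⟩
    ⟨2 | 1 1 1⟩
    ⟨2 | 1 1 1⟩
    ⟨2 | 1 1 1⟩
    ⟨2 | 1 1 1⟩
    ⟨2 | 2⟩
    ⟨2 | 2 2 2⟩
    ⟨4 | 1⟩
    ⟨4 | 1⟩
    ⟨4 | 1⟩
    ⟨4 | 1⟩


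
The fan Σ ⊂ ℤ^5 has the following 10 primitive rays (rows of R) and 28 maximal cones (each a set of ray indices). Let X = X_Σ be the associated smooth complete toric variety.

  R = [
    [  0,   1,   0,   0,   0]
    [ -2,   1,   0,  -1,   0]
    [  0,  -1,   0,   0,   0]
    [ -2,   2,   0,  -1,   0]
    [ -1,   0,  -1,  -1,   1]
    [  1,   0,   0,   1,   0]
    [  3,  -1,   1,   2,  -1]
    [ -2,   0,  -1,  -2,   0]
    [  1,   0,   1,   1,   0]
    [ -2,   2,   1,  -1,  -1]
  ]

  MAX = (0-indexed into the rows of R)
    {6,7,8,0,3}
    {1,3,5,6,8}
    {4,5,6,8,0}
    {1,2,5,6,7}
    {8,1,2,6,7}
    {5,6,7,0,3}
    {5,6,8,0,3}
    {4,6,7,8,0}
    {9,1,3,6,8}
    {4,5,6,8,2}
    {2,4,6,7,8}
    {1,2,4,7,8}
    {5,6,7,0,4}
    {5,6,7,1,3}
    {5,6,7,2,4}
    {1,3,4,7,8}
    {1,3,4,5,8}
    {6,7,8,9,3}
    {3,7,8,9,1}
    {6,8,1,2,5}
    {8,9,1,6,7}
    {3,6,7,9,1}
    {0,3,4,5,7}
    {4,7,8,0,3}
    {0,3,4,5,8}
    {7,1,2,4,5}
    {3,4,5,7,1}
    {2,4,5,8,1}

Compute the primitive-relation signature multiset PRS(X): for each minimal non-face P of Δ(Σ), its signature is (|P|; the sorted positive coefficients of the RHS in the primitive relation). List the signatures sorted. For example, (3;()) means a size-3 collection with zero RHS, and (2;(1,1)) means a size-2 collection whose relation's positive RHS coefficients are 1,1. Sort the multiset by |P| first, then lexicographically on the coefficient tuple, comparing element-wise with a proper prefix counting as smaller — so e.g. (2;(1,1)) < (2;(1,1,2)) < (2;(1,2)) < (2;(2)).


The 11 primitive collections of Σ (r=10, n=5):

  P={0,2}:  v_{0} + v_{2} = 0  ⟹  sig = (2;())
  P={0,1}:  v_{0} + v_{1} = v_{3}  ⟹  sig = (2;(1))
  P={2,3}:  v_{2} + v_{3} = v_{1}  ⟹  sig = (2;(1))
  P={4,9}:  v_{4} + v_{9} = v_{3} + v_{7} + v_{8}  ⟹  sig = (2;(1,1,1))
  P={5,9}:  v_{5} + v_{9} = v_{1} + v_{3} + v_{6}  ⟹  sig = (2;(1,1,1))
  P={0,9}:  v_{0} + v_{9} = 2·v_{3} + v_{6} + v_{7} + v_{8}  ⟹  sig = (2;(1,1,1,2))
  P={2,9}:  v_{2} + v_{9} = 2·v_{1} + v_{6} + v_{7} + v_{8}  ⟹  sig = (2;(1,1,1,2))
  P={1,4,6}:  v_{1} + v_{4} + v_{6} = 0  ⟹  sig = (3;())
  P={5,7,8}:  v_{5} + v_{7} + v_{8} = 0  ⟹  sig = (3;())
  P={3,4,6}:  v_{3} + v_{4} + v_{6} = v_{0}  ⟹  sig = (3;(1))
  P={1,3,6,7,8}:  v_{1} + v_{3} + v_{6} + v_{7} + v_{8} = v_{9}  ⟹  sig = (5;(1))

Sorted signature multiset PRS(X):
    (2;())
    (2;(1))
    (2;(1))
    (2;(1,1,1))
    (2;(1,1,1))
    (2;(1,1,1,2))
    (2;(1,1,1,2))
    (3;())
    (3;())
    (3;(1))
    (5;(1))


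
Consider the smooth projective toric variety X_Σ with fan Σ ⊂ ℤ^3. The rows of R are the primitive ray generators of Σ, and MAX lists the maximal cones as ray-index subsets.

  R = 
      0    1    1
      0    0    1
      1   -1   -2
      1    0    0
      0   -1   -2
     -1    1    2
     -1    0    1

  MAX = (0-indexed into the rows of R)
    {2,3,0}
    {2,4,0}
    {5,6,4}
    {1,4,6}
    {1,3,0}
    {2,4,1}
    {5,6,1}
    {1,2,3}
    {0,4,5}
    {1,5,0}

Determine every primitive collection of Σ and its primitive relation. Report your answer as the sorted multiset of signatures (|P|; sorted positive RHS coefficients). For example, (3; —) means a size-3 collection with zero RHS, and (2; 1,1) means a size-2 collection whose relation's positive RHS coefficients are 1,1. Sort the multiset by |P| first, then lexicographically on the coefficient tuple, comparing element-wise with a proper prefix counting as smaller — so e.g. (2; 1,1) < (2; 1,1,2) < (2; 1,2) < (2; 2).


9 collections generate NE(X_Σ); each relation:

  {2,5}:  v_{2} + v_{5} = 0  ⇒ sig = (2; —)
  {0,6}:  v_{0} + v_{6} = v_{5}  ⇒ sig = (2; 1)
  {3,4}:  v_{3} + v_{4} = v_{2}  ⇒ sig = (2; 1)
  {3,6}:  v_{3} + v_{6} = v_{1}  ⇒ sig = (2; 1)
  {2,6}:  v_{2} + v_{6} = v_{1} + v_{4}  ⇒ sig = (2; 1,1)
  {3,5}:  v_{3} + v_{5} = v_{0} + v_{1}  ⇒ sig = (2; 1,1)
  {0,1,4}:  v_{0} + v_{1} + v_{4} = 0  ⇒ sig = (3; —)
  {0,1,2}:  v_{0} + v_{1} + v_{2} = v_{3}  ⇒ sig = (3; 1)
  {1,4,5}:  v_{1} + v_{4} + v_{5} = v_{6}  ⇒ sig = (3; 1)

Sorted signature multiset PRS(X):
    |P|=2: 6 collections, coeffs (), (1), (1), (1), (1,1), (1,1)
    |P|=3: 3 collections, coeffs (), (1), (1)


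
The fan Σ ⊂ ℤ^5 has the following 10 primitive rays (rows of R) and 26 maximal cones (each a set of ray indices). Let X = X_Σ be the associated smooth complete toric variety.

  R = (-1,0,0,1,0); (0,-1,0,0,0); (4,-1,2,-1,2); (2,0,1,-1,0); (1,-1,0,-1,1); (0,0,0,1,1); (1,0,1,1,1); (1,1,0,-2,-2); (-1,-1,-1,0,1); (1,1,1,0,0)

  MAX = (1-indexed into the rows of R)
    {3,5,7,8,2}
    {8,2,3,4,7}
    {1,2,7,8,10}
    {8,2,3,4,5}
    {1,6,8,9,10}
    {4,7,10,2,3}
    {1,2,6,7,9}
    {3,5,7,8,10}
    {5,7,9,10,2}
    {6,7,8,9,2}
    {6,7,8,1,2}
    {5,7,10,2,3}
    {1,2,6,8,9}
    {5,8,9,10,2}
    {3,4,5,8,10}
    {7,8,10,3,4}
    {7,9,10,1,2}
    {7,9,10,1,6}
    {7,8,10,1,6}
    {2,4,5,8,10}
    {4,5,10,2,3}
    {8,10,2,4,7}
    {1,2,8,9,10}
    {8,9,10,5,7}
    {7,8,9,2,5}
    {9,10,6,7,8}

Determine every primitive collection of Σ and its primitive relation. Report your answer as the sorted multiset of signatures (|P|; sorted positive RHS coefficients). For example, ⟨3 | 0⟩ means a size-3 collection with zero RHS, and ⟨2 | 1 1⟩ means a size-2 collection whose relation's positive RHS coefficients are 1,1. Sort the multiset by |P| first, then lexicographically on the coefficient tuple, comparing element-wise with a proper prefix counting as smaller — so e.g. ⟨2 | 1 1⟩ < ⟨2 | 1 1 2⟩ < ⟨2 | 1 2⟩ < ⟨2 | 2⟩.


Primitive collections (14):

  • {4,9}:  v_{4} + v_{9} = v_{5}  →  sig = ⟨2 | 1⟩
  • {1,4}:  v_{1} + v_{4} = v_{2} + v_{10}  →  sig = ⟨2 | 1 1⟩
  • {1,5}:  v_{1} + v_{5} = v_{2} + v_{9} + v_{10}  →  sig = ⟨2 | 1 1 1⟩
  • {1,3}:  v_{1} + v_{3} = v_{2} + v_{5} + v_{7} + v_{10}  →  sig = ⟨2 | 1 1 1 1⟩
  • {3,6}:  v_{3} + v_{6} = v_{5} + 3·v_{7} + v_{8} + v_{9}  →  sig = ⟨2 | 1 1 1 3⟩
  • {4,6}:  v_{4} + v_{6} = 2·v_{7} + v_{8} + v_{9}  →  sig = ⟨2 | 1 1 2⟩
  • {3,9}:  v_{3} + v_{9} = 2·v_{5} + v_{7}  →  sig = ⟨2 | 1 2⟩
  • {5,6}:  v_{5} + v_{6} = 2·v_{7} + v_{8} + 2·v_{9}  →  sig = ⟨2 | 1 2 2⟩
  • {2,6,10}:  v_{2} + v_{6} + v_{10} = v_{7}  →  sig = ⟨3 | 1⟩
  • {4,5,7}:  v_{4} + v_{5} + v_{7} = v_{3}  →  sig = ⟨3 | 1⟩
  • {1,7,8,9}:  v_{1} + v_{7} + v_{8} + v_{9} = 0  →  sig = ⟨4 | 0⟩
  • {2,3,8,10}:  v_{2} + v_{3} + v_{8} + v_{10} = 3·v_{4}  →  sig = ⟨4 | 3⟩
  • {2,7,8,9,10}:  v_{2} + v_{7} + v_{8} + v_{9} + v_{10} = v_{4}  →  sig = ⟨5 | 1⟩
  • {2,5,7,8,10}:  v_{2} + v_{5} + v_{7} + v_{8} + v_{10} = 2·v_{4}  →  sig = ⟨5 | 2⟩

Sorted signature multiset PRS(X):
    ⟨2 | 1⟩
    ⟨2 | 1 1⟩
    ⟨2 | 1 1 1⟩
    ⟨2 | 1 1 1 1⟩
    ⟨2 | 1 1 1 3⟩
    ⟨2 | 1 1 2⟩
    ⟨2 | 1 2⟩
    ⟨2 | 1 2 2⟩
    ⟨3 | 1⟩
    ⟨3 | 1⟩
    ⟨4 | 0⟩
    ⟨4 | 3⟩
    ⟨5 | 1⟩
    ⟨5 | 2⟩


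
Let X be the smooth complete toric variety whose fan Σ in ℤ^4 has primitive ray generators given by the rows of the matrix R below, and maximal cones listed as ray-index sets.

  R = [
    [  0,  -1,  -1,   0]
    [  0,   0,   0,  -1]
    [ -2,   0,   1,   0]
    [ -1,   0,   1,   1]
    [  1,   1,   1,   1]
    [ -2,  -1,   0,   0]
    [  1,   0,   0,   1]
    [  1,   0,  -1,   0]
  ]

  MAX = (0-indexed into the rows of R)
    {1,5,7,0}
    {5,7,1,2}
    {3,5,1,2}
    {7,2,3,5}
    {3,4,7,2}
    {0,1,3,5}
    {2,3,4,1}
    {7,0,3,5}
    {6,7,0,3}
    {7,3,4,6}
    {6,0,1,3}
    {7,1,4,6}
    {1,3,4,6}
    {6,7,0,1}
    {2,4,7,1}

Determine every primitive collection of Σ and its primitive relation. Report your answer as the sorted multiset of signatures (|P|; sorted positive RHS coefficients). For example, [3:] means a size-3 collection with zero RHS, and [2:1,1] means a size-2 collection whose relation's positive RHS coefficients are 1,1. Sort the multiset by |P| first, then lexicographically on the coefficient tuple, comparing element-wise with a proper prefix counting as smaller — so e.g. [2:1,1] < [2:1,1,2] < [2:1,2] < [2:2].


6 minimal non-faces of Δ(Σ) (on 8 rays):

  P={0,2}:  v_{0} + v_{2} = v_{5} — sig = [2:1]
  P={0,4}:  v_{0} + v_{4} = v_{6} — sig = [2:1]
  P={2,6}:  v_{2} + v_{6} = v_{3} — sig = [2:1]
  P={4,5}:  v_{4} + v_{5} = v_{3} — sig = [2:1]
  P={5,6}:  v_{5} + v_{6} = v_{0} + v_{3} — sig = [2:1,1]
  P={1,3,7}:  v_{1} + v_{3} + v_{7} = 0 — sig = [3:]

Hence PRS(X_Σ) =
    [2:1]
    [2:1]
    [2:1]
    [2:1]
    [2:1,1]
    [3:]


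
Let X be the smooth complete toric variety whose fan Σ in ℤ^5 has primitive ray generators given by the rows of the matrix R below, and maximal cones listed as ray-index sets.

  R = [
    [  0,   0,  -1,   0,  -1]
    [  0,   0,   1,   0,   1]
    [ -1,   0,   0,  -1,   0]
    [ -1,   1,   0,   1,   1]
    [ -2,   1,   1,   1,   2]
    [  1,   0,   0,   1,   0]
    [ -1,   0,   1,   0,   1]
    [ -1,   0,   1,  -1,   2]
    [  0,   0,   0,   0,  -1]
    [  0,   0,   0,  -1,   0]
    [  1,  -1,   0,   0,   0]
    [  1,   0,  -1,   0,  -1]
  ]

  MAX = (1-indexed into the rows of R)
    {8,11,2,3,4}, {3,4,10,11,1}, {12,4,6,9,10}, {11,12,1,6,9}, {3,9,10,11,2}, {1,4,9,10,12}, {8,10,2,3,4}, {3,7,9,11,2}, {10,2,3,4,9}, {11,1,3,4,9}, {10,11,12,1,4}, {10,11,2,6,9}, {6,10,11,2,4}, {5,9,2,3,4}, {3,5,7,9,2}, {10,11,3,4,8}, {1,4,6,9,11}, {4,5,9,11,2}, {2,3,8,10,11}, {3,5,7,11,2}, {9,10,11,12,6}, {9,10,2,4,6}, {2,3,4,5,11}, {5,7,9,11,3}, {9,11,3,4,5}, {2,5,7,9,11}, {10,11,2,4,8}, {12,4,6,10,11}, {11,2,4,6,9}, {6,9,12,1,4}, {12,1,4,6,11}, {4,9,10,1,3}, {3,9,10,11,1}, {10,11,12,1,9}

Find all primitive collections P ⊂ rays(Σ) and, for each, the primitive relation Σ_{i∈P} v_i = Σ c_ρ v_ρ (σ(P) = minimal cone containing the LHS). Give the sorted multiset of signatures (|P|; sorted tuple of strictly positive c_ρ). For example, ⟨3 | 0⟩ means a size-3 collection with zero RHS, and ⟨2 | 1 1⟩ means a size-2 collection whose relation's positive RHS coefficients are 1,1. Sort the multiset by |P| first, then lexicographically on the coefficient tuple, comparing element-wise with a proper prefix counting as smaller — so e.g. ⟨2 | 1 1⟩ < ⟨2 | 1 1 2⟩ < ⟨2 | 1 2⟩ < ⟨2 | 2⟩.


|primitive collections| = 25. Relations:

  • {1,2}:  v_{1} + v_{2} = 0 ; sig = ⟨2 | 0⟩
  • {3,6}:  v_{3} + v_{6} = 0 ; sig = ⟨2 | 0⟩
  • {7,12}:  v_{7} + v_{12} = 0 ; sig = ⟨2 | 0⟩
  • {4,7}:  v_{4} + v_{7} = v_{5} ; sig = ⟨2 | 1⟩
  • {5,12}:  v_{5} + v_{12} = v_{4} ; sig = ⟨2 | 1⟩
  • {2,12}:  v_{2} + v_{12} = v_{6} + v_{10} ; sig = ⟨2 | 1 1⟩
  • {3,12}:  v_{3} + v_{12} = v_{1} + v_{10} ; sig = ⟨2 | 1 1⟩
  • {7,10}:  v_{7} + v_{10} = v_{2} + v_{3} ; sig = ⟨2 | 1 1⟩
  • {8,9}:  v_{8} + v_{9} = v_{2} + v_{3} ; sig = ⟨2 | 1 1⟩
  • {5,10}:  v_{5} + v_{10} = v_{2} + v_{3} + v_{4} ; sig = ⟨2 | 1 1 1⟩
  • {1,7}:  v_{1} + v_{7} = v_{3} + v_{4} + v_{9} + v_{11} ; sig = ⟨2 | 1 1 1 1⟩
  • {1,8}:  v_{1} + v_{8} = v_{3} + v_{4} + v_{10} + v_{11} ; sig = ⟨2 | 1 1 1 1⟩
  • {6,7}:  v_{6} + v_{7} = v_{2} + v_{4} + v_{9} + v_{11} ; sig = ⟨2 | 1 1 1 1⟩
  • {6,8}:  v_{6} + v_{8} = v_{2} + v_{4} + v_{10} + v_{11} ; sig = ⟨2 | 1 1 1 1⟩
  • {1,5}:  v_{1} + v_{5} = v_{3} + 2·v_{4} + v_{9} + v_{11} ; sig = ⟨2 | 1 1 1 2⟩
  • {5,6}:  v_{5} + v_{6} = v_{2} + 2·v_{4} + v_{9} + v_{11} ; sig = ⟨2 | 1 1 1 2⟩
  • {8,12}:  v_{8} + v_{12} = v_{4} + 2·v_{10} + v_{11} ; sig = ⟨2 | 1 1 2⟩
  • {7,8}:  v_{7} + v_{8} = 2·v_{2} + 2·v_{3} + v_{4} + v_{11} ; sig = ⟨2 | 1 1 2 2⟩
  • {5,8}:  v_{5} + v_{8} = 2·v_{2} + 2·v_{3} + 2·v_{4} + v_{11} ; sig = ⟨2 | 1 2 2 2⟩
  • {1,6,10}:  v_{1} + v_{6} + v_{10} = v_{12} ; sig = ⟨3 | 1⟩
  • {4,9,10,11}:  v_{4} + v_{9} + v_{10} + v_{11} = 0 ; sig = ⟨4 | 0⟩
  • {4,9,11,12}:  v_{4} + v_{9} + v_{11} + v_{12} = v_{1} + v_{6} ; sig = ⟨4 | 1 1⟩
  • {2,3,4,9,11}:  v_{2} + v_{3} + v_{4} + v_{9} + v_{11} = v_{7} ; sig = ⟨5 | 1⟩
  • {2,3,4,10,11}:  v_{2} + v_{3} + v_{4} + v_{10} + v_{11} = v_{8} ; sig = ⟨5 | 1⟩
  • {2,3,5,9,11}:  v_{2} + v_{3} + v_{5} + v_{9} + v_{11} = 2·v_{7} ; sig = ⟨5 | 2⟩

so the primitive-relation signature multiset is
    |P|=2: 19 collections, coeffs (), (), (), (1), (1), (1,1), (1,1), (1,1), (1,1), (1,1,1), (1,1,1,1), (1,1,1,1), (1,1,1,1), (1,1,1,1), (1,1,1,2), (1,1,1,2), (1,1,2), (1,1,2,2), (1,2,2,2)
    |P|=3: 1 collection, coeffs (1)
    |P|=4: 2 collections, coeffs (), (1,1)
    |P|=5: 3 collections, coeffs (1), (1), (2)
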